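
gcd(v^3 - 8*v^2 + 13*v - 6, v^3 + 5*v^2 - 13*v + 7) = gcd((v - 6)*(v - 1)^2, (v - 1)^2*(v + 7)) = v^2 - 2*v + 1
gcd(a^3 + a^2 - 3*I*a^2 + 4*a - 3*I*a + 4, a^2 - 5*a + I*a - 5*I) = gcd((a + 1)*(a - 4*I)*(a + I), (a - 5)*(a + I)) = a + I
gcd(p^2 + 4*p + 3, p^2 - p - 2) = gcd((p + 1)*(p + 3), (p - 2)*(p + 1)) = p + 1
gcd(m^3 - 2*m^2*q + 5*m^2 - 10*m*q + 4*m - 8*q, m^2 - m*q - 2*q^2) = -m + 2*q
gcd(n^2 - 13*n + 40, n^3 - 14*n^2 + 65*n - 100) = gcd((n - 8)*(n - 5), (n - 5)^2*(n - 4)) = n - 5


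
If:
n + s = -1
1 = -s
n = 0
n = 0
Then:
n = 0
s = -1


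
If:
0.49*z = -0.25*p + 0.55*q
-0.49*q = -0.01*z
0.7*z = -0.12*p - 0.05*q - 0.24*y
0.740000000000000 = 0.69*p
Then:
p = 1.07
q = -0.01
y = 1.10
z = -0.56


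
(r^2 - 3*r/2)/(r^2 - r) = (r - 3/2)/(r - 1)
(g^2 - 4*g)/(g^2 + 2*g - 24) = g/(g + 6)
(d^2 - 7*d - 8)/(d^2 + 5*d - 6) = (d^2 - 7*d - 8)/(d^2 + 5*d - 6)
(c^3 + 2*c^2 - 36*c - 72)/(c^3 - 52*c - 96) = (c - 6)/(c - 8)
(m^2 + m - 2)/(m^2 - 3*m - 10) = (m - 1)/(m - 5)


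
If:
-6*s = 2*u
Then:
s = -u/3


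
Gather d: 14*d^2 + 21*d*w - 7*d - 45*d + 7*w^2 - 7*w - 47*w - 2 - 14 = 14*d^2 + d*(21*w - 52) + 7*w^2 - 54*w - 16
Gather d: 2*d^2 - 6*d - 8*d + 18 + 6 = 2*d^2 - 14*d + 24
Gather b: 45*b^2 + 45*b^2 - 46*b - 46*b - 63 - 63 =90*b^2 - 92*b - 126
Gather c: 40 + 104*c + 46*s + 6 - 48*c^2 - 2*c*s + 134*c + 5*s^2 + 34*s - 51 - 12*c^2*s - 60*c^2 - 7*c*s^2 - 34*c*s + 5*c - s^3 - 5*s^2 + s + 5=c^2*(-12*s - 108) + c*(-7*s^2 - 36*s + 243) - s^3 + 81*s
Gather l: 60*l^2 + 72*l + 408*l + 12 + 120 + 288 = 60*l^2 + 480*l + 420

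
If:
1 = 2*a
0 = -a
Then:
No Solution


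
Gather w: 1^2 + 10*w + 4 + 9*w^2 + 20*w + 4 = 9*w^2 + 30*w + 9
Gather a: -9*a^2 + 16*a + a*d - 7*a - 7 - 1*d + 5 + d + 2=-9*a^2 + a*(d + 9)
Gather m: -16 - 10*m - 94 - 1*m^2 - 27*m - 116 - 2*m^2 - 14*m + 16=-3*m^2 - 51*m - 210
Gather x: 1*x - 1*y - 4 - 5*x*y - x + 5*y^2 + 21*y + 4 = -5*x*y + 5*y^2 + 20*y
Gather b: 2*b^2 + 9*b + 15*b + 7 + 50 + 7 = 2*b^2 + 24*b + 64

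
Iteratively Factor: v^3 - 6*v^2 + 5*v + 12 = (v + 1)*(v^2 - 7*v + 12) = (v - 4)*(v + 1)*(v - 3)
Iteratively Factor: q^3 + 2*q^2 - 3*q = (q)*(q^2 + 2*q - 3) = q*(q - 1)*(q + 3)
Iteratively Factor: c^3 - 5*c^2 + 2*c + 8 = (c - 2)*(c^2 - 3*c - 4) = (c - 2)*(c + 1)*(c - 4)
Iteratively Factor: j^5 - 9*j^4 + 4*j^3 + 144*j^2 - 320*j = (j - 4)*(j^4 - 5*j^3 - 16*j^2 + 80*j) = (j - 5)*(j - 4)*(j^3 - 16*j) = (j - 5)*(j - 4)^2*(j^2 + 4*j) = (j - 5)*(j - 4)^2*(j + 4)*(j)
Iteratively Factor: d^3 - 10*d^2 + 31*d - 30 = (d - 2)*(d^2 - 8*d + 15) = (d - 3)*(d - 2)*(d - 5)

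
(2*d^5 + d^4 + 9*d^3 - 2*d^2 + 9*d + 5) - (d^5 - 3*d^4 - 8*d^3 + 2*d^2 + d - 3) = d^5 + 4*d^4 + 17*d^3 - 4*d^2 + 8*d + 8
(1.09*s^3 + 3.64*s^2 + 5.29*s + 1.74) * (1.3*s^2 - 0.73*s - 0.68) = 1.417*s^5 + 3.9363*s^4 + 3.4786*s^3 - 4.0749*s^2 - 4.8674*s - 1.1832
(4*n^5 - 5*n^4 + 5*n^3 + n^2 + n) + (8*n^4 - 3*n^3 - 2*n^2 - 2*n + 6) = 4*n^5 + 3*n^4 + 2*n^3 - n^2 - n + 6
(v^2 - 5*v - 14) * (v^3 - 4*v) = v^5 - 5*v^4 - 18*v^3 + 20*v^2 + 56*v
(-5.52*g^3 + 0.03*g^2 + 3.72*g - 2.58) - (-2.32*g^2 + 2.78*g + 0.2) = -5.52*g^3 + 2.35*g^2 + 0.94*g - 2.78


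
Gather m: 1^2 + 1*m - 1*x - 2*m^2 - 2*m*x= -2*m^2 + m*(1 - 2*x) - x + 1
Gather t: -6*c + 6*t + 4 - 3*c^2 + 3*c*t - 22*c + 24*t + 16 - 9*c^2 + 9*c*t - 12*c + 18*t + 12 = -12*c^2 - 40*c + t*(12*c + 48) + 32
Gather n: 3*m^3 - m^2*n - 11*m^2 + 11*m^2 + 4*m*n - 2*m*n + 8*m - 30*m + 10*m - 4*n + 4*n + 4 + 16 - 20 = 3*m^3 - 12*m + n*(-m^2 + 2*m)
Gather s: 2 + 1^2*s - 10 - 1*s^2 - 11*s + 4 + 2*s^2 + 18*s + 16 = s^2 + 8*s + 12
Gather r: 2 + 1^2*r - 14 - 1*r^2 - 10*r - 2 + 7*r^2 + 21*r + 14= 6*r^2 + 12*r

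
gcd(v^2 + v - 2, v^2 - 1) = v - 1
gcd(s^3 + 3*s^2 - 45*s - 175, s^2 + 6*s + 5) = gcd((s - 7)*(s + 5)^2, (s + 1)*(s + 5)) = s + 5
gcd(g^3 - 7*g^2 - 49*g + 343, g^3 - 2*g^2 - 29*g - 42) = g - 7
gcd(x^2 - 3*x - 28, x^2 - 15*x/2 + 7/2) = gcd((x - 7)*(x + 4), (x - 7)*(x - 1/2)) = x - 7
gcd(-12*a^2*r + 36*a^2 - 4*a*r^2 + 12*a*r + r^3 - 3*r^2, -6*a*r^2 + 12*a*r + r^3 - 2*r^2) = -6*a + r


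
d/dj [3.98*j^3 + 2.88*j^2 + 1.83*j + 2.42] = 11.94*j^2 + 5.76*j + 1.83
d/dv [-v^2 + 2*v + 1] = 2 - 2*v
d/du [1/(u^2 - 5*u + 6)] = (5 - 2*u)/(u^2 - 5*u + 6)^2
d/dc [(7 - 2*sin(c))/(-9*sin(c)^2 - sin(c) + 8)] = (-18*sin(c)^2 + 126*sin(c) - 9)*cos(c)/(9*sin(c)^2 + sin(c) - 8)^2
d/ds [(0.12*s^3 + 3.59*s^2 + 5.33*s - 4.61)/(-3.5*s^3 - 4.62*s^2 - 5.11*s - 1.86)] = (12.0106*s^4 + 36.0836*s^3 - 42.7949*s^2 - 55.9512*s - 33.4709)/(12.25*s^6 + 32.34*s^5 + 57.1144*s^4 + 60.2364*s^3 + 43.2985*s^2 + 19.0092*s + 3.4596)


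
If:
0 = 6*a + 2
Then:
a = -1/3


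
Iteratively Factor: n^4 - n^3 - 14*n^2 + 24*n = (n - 2)*(n^3 + n^2 - 12*n) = (n - 3)*(n - 2)*(n^2 + 4*n) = n*(n - 3)*(n - 2)*(n + 4)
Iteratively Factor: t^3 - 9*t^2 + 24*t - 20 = (t - 5)*(t^2 - 4*t + 4) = (t - 5)*(t - 2)*(t - 2)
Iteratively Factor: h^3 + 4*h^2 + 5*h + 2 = (h + 1)*(h^2 + 3*h + 2) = (h + 1)^2*(h + 2)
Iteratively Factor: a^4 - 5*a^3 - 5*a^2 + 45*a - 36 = (a - 1)*(a^3 - 4*a^2 - 9*a + 36) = (a - 1)*(a + 3)*(a^2 - 7*a + 12) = (a - 4)*(a - 1)*(a + 3)*(a - 3)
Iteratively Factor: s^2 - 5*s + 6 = (s - 3)*(s - 2)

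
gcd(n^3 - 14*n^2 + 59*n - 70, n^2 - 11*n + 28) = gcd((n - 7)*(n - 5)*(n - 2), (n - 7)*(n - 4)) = n - 7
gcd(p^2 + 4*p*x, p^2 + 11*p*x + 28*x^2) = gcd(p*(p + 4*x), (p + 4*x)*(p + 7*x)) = p + 4*x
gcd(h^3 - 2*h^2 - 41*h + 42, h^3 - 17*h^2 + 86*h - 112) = h - 7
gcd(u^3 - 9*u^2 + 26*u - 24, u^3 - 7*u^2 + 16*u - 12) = u^2 - 5*u + 6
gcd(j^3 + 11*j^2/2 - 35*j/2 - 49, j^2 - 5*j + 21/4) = j - 7/2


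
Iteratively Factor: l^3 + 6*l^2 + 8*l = (l + 2)*(l^2 + 4*l) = l*(l + 2)*(l + 4)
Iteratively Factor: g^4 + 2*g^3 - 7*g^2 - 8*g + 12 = (g + 2)*(g^3 - 7*g + 6) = (g - 2)*(g + 2)*(g^2 + 2*g - 3) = (g - 2)*(g + 2)*(g + 3)*(g - 1)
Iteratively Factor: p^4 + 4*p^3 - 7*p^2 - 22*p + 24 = (p + 4)*(p^3 - 7*p + 6) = (p - 1)*(p + 4)*(p^2 + p - 6) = (p - 2)*(p - 1)*(p + 4)*(p + 3)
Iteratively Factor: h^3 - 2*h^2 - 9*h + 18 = (h - 2)*(h^2 - 9) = (h - 2)*(h + 3)*(h - 3)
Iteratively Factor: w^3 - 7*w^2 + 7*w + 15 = (w + 1)*(w^2 - 8*w + 15) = (w - 3)*(w + 1)*(w - 5)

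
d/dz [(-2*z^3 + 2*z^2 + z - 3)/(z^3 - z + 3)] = z*(-2*z^3 + 2*z^2 - 11*z + 12)/(z^6 - 2*z^4 + 6*z^3 + z^2 - 6*z + 9)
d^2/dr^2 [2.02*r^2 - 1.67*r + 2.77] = 4.04000000000000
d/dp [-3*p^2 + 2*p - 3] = 2 - 6*p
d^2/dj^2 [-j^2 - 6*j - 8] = -2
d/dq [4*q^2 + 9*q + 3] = 8*q + 9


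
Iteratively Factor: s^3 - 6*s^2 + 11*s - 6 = (s - 1)*(s^2 - 5*s + 6) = (s - 2)*(s - 1)*(s - 3)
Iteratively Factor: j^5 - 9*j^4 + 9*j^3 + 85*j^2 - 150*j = (j - 5)*(j^4 - 4*j^3 - 11*j^2 + 30*j) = (j - 5)*(j + 3)*(j^3 - 7*j^2 + 10*j) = (j - 5)*(j - 2)*(j + 3)*(j^2 - 5*j) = j*(j - 5)*(j - 2)*(j + 3)*(j - 5)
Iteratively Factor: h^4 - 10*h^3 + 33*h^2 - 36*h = (h - 3)*(h^3 - 7*h^2 + 12*h) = (h - 3)^2*(h^2 - 4*h) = h*(h - 3)^2*(h - 4)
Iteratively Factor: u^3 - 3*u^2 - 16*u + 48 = (u - 3)*(u^2 - 16) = (u - 3)*(u + 4)*(u - 4)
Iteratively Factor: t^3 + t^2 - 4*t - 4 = (t - 2)*(t^2 + 3*t + 2) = (t - 2)*(t + 1)*(t + 2)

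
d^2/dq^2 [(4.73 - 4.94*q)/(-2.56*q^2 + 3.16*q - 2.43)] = ((55.4384 - 75.8784*q)*(2.56*q^2 - 3.16*q + 2.43) + (4.94*q - 4.73)*(5.12*q - 3.16)*(10.24*q - 6.32))/(2.56*q^2 - 3.16*q + 2.43)^3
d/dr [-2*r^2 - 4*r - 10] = -4*r - 4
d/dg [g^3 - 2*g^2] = g*(3*g - 4)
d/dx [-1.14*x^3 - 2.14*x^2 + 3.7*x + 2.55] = -3.42*x^2 - 4.28*x + 3.7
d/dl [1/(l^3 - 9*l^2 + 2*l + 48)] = (-3*l^2 + 18*l - 2)/(l^3 - 9*l^2 + 2*l + 48)^2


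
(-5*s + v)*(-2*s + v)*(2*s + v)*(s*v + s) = 20*s^4*v + 20*s^4 - 4*s^3*v^2 - 4*s^3*v - 5*s^2*v^3 - 5*s^2*v^2 + s*v^4 + s*v^3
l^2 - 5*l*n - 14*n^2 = (l - 7*n)*(l + 2*n)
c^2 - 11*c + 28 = (c - 7)*(c - 4)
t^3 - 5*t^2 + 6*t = t*(t - 3)*(t - 2)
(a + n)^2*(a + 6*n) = a^3 + 8*a^2*n + 13*a*n^2 + 6*n^3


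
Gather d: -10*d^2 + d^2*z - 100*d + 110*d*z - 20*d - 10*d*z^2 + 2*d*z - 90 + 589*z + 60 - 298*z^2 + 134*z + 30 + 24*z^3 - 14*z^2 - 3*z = d^2*(z - 10) + d*(-10*z^2 + 112*z - 120) + 24*z^3 - 312*z^2 + 720*z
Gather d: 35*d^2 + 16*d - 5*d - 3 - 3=35*d^2 + 11*d - 6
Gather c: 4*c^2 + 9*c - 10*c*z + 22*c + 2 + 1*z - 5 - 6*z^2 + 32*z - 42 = 4*c^2 + c*(31 - 10*z) - 6*z^2 + 33*z - 45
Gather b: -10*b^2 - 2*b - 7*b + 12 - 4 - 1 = -10*b^2 - 9*b + 7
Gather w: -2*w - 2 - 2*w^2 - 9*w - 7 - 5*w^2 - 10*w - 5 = -7*w^2 - 21*w - 14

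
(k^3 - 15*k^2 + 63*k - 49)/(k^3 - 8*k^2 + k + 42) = (k^2 - 8*k + 7)/(k^2 - k - 6)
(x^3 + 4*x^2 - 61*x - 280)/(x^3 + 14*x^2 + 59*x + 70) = (x - 8)/(x + 2)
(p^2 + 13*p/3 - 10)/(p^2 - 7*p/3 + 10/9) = 3*(p + 6)/(3*p - 2)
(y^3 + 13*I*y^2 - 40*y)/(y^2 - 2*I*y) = (y^2 + 13*I*y - 40)/(y - 2*I)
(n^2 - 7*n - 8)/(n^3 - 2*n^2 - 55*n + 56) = (n + 1)/(n^2 + 6*n - 7)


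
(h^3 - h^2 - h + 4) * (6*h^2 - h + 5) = 6*h^5 - 7*h^4 + 20*h^2 - 9*h + 20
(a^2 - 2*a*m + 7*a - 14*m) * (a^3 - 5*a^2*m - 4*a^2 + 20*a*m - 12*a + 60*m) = a^5 - 7*a^4*m + 3*a^4 + 10*a^3*m^2 - 21*a^3*m - 40*a^3 + 30*a^2*m^2 + 280*a^2*m - 84*a^2 - 400*a*m^2 + 588*a*m - 840*m^2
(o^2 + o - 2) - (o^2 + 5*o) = -4*o - 2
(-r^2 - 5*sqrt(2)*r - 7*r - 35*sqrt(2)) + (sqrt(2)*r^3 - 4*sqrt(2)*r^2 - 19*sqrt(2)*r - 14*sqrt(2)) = sqrt(2)*r^3 - 4*sqrt(2)*r^2 - r^2 - 24*sqrt(2)*r - 7*r - 49*sqrt(2)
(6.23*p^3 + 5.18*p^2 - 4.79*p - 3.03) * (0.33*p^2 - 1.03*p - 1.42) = 2.0559*p^5 - 4.7075*p^4 - 15.7627*p^3 - 3.4218*p^2 + 9.9227*p + 4.3026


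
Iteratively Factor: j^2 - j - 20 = (j - 5)*(j + 4)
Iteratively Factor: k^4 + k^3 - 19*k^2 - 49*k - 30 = (k - 5)*(k^3 + 6*k^2 + 11*k + 6) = (k - 5)*(k + 3)*(k^2 + 3*k + 2) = (k - 5)*(k + 1)*(k + 3)*(k + 2)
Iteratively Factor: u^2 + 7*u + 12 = (u + 3)*(u + 4)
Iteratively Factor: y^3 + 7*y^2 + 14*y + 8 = (y + 4)*(y^2 + 3*y + 2) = (y + 1)*(y + 4)*(y + 2)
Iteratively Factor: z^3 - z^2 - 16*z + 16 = (z + 4)*(z^2 - 5*z + 4) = (z - 1)*(z + 4)*(z - 4)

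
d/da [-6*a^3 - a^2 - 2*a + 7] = -18*a^2 - 2*a - 2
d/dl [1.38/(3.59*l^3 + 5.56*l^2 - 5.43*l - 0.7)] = (-14.8626*l^2 - 15.3456*l + 7.4934)/(3.59*l^3 + 5.56*l^2 - 5.43*l - 0.7)^2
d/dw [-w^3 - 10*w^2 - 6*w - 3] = -3*w^2 - 20*w - 6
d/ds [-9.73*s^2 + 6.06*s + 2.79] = 6.06 - 19.46*s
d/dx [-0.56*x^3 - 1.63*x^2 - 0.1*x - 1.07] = -1.68*x^2 - 3.26*x - 0.1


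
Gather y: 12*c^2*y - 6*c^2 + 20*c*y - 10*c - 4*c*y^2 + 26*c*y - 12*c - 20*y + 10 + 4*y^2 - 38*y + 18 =-6*c^2 - 22*c + y^2*(4 - 4*c) + y*(12*c^2 + 46*c - 58) + 28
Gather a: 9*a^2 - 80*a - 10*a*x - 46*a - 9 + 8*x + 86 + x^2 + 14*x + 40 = 9*a^2 + a*(-10*x - 126) + x^2 + 22*x + 117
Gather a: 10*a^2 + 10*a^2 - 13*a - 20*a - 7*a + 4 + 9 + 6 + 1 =20*a^2 - 40*a + 20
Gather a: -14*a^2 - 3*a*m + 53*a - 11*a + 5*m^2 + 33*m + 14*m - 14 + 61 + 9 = -14*a^2 + a*(42 - 3*m) + 5*m^2 + 47*m + 56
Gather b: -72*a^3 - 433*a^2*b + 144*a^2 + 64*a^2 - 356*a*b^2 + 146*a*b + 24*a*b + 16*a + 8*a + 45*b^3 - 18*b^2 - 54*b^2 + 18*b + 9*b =-72*a^3 + 208*a^2 + 24*a + 45*b^3 + b^2*(-356*a - 72) + b*(-433*a^2 + 170*a + 27)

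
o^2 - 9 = (o - 3)*(o + 3)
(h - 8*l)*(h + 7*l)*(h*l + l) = h^3*l - h^2*l^2 + h^2*l - 56*h*l^3 - h*l^2 - 56*l^3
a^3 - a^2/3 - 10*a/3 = a*(a - 2)*(a + 5/3)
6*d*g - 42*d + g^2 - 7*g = (6*d + g)*(g - 7)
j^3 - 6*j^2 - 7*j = j*(j - 7)*(j + 1)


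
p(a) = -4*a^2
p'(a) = -8*a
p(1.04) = -4.33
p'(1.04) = -8.32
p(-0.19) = -0.14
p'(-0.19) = 1.52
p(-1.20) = -5.76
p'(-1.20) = 9.60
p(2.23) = -19.89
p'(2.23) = -17.84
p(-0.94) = -3.53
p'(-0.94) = 7.52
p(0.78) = -2.43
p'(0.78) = -6.24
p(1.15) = -5.29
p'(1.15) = -9.20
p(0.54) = -1.17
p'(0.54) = -4.32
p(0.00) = 0.00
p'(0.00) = 0.00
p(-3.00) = -36.00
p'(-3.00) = 24.00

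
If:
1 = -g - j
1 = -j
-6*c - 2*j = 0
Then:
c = 1/3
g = 0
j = -1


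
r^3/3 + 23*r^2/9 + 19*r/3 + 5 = (r/3 + 1)*(r + 5/3)*(r + 3)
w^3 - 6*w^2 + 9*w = w*(w - 3)^2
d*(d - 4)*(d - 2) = d^3 - 6*d^2 + 8*d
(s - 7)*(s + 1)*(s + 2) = s^3 - 4*s^2 - 19*s - 14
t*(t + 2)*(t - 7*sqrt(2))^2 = t^4 - 14*sqrt(2)*t^3 + 2*t^3 - 28*sqrt(2)*t^2 + 98*t^2 + 196*t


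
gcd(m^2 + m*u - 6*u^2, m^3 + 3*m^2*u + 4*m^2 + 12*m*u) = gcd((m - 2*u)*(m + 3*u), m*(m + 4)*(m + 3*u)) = m + 3*u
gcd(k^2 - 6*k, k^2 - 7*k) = k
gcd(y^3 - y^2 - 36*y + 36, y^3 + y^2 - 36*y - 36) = y^2 - 36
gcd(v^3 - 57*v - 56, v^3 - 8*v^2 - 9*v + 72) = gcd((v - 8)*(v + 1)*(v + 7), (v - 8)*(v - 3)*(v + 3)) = v - 8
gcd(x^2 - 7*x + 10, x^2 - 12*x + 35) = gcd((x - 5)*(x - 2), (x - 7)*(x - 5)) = x - 5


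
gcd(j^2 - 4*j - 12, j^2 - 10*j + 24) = j - 6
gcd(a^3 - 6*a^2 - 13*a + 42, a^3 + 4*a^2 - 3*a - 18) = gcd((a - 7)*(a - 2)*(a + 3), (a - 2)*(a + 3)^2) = a^2 + a - 6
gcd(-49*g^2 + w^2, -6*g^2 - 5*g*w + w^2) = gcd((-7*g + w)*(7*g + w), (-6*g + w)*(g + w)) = 1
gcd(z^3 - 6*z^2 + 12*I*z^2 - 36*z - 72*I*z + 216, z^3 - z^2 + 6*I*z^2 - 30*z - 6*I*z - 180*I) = z^2 + z*(-6 + 6*I) - 36*I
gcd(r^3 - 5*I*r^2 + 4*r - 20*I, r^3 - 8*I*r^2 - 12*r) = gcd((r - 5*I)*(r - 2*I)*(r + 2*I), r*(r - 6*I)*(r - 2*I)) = r - 2*I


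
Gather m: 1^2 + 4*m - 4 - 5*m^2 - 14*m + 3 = -5*m^2 - 10*m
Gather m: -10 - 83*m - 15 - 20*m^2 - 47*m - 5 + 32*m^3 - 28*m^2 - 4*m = 32*m^3 - 48*m^2 - 134*m - 30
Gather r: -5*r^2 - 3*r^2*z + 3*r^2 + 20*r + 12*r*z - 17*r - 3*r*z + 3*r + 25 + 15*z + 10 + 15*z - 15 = r^2*(-3*z - 2) + r*(9*z + 6) + 30*z + 20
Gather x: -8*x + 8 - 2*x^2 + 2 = -2*x^2 - 8*x + 10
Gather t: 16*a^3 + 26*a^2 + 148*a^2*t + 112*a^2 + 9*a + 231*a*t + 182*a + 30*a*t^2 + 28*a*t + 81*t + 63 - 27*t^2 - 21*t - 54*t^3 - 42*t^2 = 16*a^3 + 138*a^2 + 191*a - 54*t^3 + t^2*(30*a - 69) + t*(148*a^2 + 259*a + 60) + 63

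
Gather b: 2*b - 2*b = 0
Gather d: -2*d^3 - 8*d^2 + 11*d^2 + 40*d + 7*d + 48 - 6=-2*d^3 + 3*d^2 + 47*d + 42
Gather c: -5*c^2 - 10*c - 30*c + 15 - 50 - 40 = -5*c^2 - 40*c - 75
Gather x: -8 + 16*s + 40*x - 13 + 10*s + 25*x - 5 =26*s + 65*x - 26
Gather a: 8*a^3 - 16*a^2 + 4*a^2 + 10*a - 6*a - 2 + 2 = 8*a^3 - 12*a^2 + 4*a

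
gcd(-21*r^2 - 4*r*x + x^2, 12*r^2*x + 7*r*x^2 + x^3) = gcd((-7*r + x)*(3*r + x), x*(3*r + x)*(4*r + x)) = 3*r + x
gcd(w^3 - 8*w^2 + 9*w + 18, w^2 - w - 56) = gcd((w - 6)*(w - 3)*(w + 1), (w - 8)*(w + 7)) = 1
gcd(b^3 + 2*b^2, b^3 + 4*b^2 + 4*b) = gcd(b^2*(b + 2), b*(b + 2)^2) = b^2 + 2*b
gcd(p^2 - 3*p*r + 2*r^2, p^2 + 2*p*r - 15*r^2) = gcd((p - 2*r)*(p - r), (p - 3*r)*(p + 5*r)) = 1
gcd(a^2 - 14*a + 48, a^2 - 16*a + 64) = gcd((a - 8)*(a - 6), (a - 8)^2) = a - 8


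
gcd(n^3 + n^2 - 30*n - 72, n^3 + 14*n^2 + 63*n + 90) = n + 3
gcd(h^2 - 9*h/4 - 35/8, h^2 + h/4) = 1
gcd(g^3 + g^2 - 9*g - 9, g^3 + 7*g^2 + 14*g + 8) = g + 1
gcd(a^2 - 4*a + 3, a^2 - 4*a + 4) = 1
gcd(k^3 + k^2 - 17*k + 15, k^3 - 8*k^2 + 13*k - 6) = k - 1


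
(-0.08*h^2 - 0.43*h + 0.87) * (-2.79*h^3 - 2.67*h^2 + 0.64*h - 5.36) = 0.2232*h^5 + 1.4133*h^4 - 1.3304*h^3 - 2.1693*h^2 + 2.8616*h - 4.6632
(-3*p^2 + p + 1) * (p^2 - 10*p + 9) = -3*p^4 + 31*p^3 - 36*p^2 - p + 9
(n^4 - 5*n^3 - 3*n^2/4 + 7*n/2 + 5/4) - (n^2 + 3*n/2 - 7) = n^4 - 5*n^3 - 7*n^2/4 + 2*n + 33/4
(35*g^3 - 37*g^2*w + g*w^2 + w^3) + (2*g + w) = 35*g^3 - 37*g^2*w + g*w^2 + 2*g + w^3 + w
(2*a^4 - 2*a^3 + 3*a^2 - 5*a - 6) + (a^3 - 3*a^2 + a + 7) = 2*a^4 - a^3 - 4*a + 1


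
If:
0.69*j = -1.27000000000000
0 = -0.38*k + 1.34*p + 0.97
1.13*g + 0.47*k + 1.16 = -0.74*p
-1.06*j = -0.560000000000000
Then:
No Solution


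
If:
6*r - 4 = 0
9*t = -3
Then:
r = 2/3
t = -1/3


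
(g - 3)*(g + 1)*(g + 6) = g^3 + 4*g^2 - 15*g - 18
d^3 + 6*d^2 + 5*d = d*(d + 1)*(d + 5)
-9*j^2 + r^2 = (-3*j + r)*(3*j + r)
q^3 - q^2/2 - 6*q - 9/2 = (q - 3)*(q + 1)*(q + 3/2)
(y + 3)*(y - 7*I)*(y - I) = y^3 + 3*y^2 - 8*I*y^2 - 7*y - 24*I*y - 21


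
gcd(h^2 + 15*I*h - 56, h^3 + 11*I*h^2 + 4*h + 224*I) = h^2 + 15*I*h - 56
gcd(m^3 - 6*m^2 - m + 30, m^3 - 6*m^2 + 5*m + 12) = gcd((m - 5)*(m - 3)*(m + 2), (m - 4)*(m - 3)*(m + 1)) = m - 3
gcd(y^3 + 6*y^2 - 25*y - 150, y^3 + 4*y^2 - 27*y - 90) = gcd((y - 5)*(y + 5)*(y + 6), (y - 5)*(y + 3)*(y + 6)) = y^2 + y - 30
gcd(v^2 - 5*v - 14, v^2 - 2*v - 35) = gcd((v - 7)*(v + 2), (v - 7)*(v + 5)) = v - 7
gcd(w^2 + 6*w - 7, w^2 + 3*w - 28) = w + 7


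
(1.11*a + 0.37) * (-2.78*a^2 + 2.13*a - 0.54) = -3.0858*a^3 + 1.3357*a^2 + 0.1887*a - 0.1998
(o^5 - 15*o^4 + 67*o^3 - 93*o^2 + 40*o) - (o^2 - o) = o^5 - 15*o^4 + 67*o^3 - 94*o^2 + 41*o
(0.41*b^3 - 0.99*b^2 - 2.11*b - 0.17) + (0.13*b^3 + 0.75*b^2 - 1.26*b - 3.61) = 0.54*b^3 - 0.24*b^2 - 3.37*b - 3.78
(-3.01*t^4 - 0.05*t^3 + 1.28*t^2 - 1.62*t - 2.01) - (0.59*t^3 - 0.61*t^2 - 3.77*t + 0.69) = -3.01*t^4 - 0.64*t^3 + 1.89*t^2 + 2.15*t - 2.7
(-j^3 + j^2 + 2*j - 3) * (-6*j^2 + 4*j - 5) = 6*j^5 - 10*j^4 - 3*j^3 + 21*j^2 - 22*j + 15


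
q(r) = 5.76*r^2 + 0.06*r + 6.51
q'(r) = 11.52*r + 0.06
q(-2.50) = 42.36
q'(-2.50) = -28.74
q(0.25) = 6.88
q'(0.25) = 2.94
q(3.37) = 72.13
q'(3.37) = 38.88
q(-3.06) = 60.26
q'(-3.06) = -35.19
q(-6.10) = 220.47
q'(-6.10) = -70.21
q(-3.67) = 83.87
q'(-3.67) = -42.22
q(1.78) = 24.87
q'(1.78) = 20.57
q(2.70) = 48.66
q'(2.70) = 31.16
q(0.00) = 6.51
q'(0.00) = 0.06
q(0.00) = 6.51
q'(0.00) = 0.06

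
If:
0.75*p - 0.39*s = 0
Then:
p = 0.52*s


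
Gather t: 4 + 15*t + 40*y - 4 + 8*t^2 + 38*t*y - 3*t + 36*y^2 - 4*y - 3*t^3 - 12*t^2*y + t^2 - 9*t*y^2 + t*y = -3*t^3 + t^2*(9 - 12*y) + t*(-9*y^2 + 39*y + 12) + 36*y^2 + 36*y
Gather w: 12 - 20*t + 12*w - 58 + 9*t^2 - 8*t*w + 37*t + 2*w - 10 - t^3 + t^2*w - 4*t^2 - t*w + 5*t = -t^3 + 5*t^2 + 22*t + w*(t^2 - 9*t + 14) - 56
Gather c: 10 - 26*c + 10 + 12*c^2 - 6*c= 12*c^2 - 32*c + 20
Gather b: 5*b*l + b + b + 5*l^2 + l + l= b*(5*l + 2) + 5*l^2 + 2*l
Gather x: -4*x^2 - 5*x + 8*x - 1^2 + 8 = -4*x^2 + 3*x + 7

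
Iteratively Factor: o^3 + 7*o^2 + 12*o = (o + 3)*(o^2 + 4*o) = o*(o + 3)*(o + 4)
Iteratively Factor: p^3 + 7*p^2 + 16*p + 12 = (p + 2)*(p^2 + 5*p + 6) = (p + 2)*(p + 3)*(p + 2)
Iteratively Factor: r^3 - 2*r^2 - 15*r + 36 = (r - 3)*(r^2 + r - 12) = (r - 3)^2*(r + 4)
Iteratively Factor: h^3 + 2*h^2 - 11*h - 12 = (h - 3)*(h^2 + 5*h + 4) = (h - 3)*(h + 1)*(h + 4)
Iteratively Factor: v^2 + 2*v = (v + 2)*(v)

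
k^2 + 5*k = k*(k + 5)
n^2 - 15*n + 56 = (n - 8)*(n - 7)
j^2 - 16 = (j - 4)*(j + 4)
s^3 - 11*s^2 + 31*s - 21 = (s - 7)*(s - 3)*(s - 1)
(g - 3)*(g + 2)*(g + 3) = g^3 + 2*g^2 - 9*g - 18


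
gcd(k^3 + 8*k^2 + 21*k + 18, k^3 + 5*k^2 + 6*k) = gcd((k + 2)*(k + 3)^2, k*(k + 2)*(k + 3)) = k^2 + 5*k + 6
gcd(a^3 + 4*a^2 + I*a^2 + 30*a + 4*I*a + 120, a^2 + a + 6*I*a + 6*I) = a + 6*I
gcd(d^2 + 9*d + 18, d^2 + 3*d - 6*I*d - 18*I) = d + 3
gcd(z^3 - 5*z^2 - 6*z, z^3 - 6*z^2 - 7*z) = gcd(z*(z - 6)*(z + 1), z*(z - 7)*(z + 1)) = z^2 + z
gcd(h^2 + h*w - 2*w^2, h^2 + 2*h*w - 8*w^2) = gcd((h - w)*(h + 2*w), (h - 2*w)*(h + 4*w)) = 1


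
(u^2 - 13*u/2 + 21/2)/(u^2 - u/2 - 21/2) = (u - 3)/(u + 3)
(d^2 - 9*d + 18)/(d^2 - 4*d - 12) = (d - 3)/(d + 2)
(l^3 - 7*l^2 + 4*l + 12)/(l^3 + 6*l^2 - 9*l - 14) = (l - 6)/(l + 7)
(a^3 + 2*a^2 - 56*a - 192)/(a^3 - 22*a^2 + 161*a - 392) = (a^2 + 10*a + 24)/(a^2 - 14*a + 49)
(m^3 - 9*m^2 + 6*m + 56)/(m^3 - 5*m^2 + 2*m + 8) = (m^2 - 5*m - 14)/(m^2 - m - 2)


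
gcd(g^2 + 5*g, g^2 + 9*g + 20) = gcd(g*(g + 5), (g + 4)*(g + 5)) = g + 5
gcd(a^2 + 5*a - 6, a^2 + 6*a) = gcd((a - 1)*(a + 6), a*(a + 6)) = a + 6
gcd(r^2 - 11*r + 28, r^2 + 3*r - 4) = 1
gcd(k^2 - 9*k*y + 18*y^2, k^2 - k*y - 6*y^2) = -k + 3*y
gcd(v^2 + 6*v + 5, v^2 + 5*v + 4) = v + 1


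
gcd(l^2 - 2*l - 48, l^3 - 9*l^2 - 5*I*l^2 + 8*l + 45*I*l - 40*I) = l - 8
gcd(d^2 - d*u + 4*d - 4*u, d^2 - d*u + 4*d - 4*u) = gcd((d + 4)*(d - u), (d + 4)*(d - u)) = -d^2 + d*u - 4*d + 4*u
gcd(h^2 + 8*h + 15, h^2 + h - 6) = h + 3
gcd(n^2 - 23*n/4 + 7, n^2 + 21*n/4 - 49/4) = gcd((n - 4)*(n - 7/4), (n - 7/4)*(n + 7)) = n - 7/4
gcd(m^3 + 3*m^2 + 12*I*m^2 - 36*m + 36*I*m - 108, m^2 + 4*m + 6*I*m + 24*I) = m + 6*I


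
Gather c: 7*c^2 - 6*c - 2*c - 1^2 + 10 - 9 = 7*c^2 - 8*c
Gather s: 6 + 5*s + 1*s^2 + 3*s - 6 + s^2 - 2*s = 2*s^2 + 6*s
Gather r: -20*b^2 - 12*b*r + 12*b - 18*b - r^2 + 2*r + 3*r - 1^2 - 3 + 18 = -20*b^2 - 6*b - r^2 + r*(5 - 12*b) + 14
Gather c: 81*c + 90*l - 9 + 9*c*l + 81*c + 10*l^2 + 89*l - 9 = c*(9*l + 162) + 10*l^2 + 179*l - 18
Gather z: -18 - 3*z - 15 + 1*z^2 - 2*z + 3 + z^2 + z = 2*z^2 - 4*z - 30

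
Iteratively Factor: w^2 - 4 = (w - 2)*(w + 2)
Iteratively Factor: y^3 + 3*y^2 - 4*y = (y + 4)*(y^2 - y) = (y - 1)*(y + 4)*(y)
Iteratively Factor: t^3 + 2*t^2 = (t)*(t^2 + 2*t) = t*(t + 2)*(t)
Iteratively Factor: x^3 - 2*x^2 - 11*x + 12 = (x - 1)*(x^2 - x - 12) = (x - 4)*(x - 1)*(x + 3)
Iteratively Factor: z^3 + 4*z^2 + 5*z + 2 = (z + 1)*(z^2 + 3*z + 2) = (z + 1)*(z + 2)*(z + 1)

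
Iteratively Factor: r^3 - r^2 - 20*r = (r)*(r^2 - r - 20) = r*(r + 4)*(r - 5)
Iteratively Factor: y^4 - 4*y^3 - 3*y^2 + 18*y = (y + 2)*(y^3 - 6*y^2 + 9*y) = (y - 3)*(y + 2)*(y^2 - 3*y) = (y - 3)^2*(y + 2)*(y)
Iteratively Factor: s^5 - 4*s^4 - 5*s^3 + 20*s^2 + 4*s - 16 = (s - 2)*(s^4 - 2*s^3 - 9*s^2 + 2*s + 8) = (s - 2)*(s + 1)*(s^3 - 3*s^2 - 6*s + 8) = (s - 2)*(s + 1)*(s + 2)*(s^2 - 5*s + 4) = (s - 4)*(s - 2)*(s + 1)*(s + 2)*(s - 1)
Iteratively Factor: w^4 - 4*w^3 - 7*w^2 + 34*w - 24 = (w + 3)*(w^3 - 7*w^2 + 14*w - 8) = (w - 4)*(w + 3)*(w^2 - 3*w + 2) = (w - 4)*(w - 2)*(w + 3)*(w - 1)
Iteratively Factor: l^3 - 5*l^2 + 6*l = (l - 2)*(l^2 - 3*l) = l*(l - 2)*(l - 3)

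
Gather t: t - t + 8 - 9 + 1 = 0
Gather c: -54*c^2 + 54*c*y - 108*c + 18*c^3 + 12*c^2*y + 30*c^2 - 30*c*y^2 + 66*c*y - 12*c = 18*c^3 + c^2*(12*y - 24) + c*(-30*y^2 + 120*y - 120)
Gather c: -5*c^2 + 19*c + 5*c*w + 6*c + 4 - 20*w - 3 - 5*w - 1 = -5*c^2 + c*(5*w + 25) - 25*w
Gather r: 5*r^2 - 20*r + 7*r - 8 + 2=5*r^2 - 13*r - 6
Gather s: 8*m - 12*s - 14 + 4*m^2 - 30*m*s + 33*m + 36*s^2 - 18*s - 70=4*m^2 + 41*m + 36*s^2 + s*(-30*m - 30) - 84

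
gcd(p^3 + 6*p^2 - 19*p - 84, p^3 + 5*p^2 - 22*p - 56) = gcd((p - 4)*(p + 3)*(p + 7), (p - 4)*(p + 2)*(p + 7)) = p^2 + 3*p - 28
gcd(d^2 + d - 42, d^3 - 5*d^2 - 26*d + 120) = d - 6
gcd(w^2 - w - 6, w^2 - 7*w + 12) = w - 3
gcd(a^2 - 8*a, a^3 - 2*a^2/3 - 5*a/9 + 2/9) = 1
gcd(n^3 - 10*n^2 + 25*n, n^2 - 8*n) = n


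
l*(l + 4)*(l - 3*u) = l^3 - 3*l^2*u + 4*l^2 - 12*l*u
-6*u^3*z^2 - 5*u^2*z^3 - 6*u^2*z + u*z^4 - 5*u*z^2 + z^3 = z*(-6*u + z)*(u + z)*(u*z + 1)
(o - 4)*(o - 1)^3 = o^4 - 7*o^3 + 15*o^2 - 13*o + 4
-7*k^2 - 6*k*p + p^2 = (-7*k + p)*(k + p)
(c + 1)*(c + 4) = c^2 + 5*c + 4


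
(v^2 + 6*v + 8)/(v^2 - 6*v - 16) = (v + 4)/(v - 8)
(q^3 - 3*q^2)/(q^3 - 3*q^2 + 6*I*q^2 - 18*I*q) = q/(q + 6*I)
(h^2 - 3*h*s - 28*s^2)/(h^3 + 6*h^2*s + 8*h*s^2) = (h - 7*s)/(h*(h + 2*s))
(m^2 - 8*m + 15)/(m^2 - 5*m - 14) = (-m^2 + 8*m - 15)/(-m^2 + 5*m + 14)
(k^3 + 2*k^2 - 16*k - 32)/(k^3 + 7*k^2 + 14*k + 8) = (k - 4)/(k + 1)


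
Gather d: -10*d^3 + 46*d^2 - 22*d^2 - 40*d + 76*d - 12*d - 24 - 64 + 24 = -10*d^3 + 24*d^2 + 24*d - 64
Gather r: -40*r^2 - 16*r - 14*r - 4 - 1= -40*r^2 - 30*r - 5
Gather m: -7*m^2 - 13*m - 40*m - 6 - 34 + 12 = -7*m^2 - 53*m - 28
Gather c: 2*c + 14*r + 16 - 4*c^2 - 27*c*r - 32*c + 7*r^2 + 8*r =-4*c^2 + c*(-27*r - 30) + 7*r^2 + 22*r + 16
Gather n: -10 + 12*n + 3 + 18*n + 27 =30*n + 20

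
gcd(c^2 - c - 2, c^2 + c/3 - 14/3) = c - 2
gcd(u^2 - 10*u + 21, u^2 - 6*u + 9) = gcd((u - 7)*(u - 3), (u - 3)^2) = u - 3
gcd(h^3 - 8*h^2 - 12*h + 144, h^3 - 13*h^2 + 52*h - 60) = h - 6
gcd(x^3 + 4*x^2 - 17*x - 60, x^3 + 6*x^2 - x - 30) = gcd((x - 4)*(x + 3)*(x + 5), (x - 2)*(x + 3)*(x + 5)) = x^2 + 8*x + 15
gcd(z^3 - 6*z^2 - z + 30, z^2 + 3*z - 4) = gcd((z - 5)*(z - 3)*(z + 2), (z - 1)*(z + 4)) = 1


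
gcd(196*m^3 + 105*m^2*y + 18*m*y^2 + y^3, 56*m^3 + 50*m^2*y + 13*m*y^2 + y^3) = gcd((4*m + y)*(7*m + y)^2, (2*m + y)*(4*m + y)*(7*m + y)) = 28*m^2 + 11*m*y + y^2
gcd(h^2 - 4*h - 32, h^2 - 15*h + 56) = h - 8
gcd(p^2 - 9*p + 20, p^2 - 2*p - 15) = p - 5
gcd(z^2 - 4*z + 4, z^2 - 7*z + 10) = z - 2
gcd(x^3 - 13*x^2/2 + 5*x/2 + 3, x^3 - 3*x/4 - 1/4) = x^2 - x/2 - 1/2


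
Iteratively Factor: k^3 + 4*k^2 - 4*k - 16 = (k + 4)*(k^2 - 4) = (k + 2)*(k + 4)*(k - 2)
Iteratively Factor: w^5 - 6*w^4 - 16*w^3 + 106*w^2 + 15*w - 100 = (w - 1)*(w^4 - 5*w^3 - 21*w^2 + 85*w + 100) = (w - 5)*(w - 1)*(w^3 - 21*w - 20) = (w - 5)*(w - 1)*(w + 1)*(w^2 - w - 20) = (w - 5)*(w - 1)*(w + 1)*(w + 4)*(w - 5)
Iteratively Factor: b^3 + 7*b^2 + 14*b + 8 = (b + 4)*(b^2 + 3*b + 2) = (b + 2)*(b + 4)*(b + 1)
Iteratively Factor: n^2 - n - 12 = (n + 3)*(n - 4)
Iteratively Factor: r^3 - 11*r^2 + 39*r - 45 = (r - 3)*(r^2 - 8*r + 15) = (r - 3)^2*(r - 5)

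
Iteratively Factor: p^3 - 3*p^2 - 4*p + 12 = (p - 2)*(p^2 - p - 6) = (p - 3)*(p - 2)*(p + 2)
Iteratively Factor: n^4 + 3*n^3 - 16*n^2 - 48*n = (n + 3)*(n^3 - 16*n) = (n - 4)*(n + 3)*(n^2 + 4*n) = n*(n - 4)*(n + 3)*(n + 4)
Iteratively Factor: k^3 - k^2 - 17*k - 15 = (k - 5)*(k^2 + 4*k + 3) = (k - 5)*(k + 3)*(k + 1)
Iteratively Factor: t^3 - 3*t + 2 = (t - 1)*(t^2 + t - 2) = (t - 1)*(t + 2)*(t - 1)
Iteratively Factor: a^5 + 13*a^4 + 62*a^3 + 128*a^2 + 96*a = (a + 4)*(a^4 + 9*a^3 + 26*a^2 + 24*a) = (a + 2)*(a + 4)*(a^3 + 7*a^2 + 12*a) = a*(a + 2)*(a + 4)*(a^2 + 7*a + 12) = a*(a + 2)*(a + 3)*(a + 4)*(a + 4)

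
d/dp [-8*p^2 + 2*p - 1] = 2 - 16*p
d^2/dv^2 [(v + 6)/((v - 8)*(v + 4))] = 2*(v^3 + 18*v^2 + 24*v + 160)/(v^6 - 12*v^5 - 48*v^4 + 704*v^3 + 1536*v^2 - 12288*v - 32768)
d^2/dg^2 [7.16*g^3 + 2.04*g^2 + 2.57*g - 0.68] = 42.96*g + 4.08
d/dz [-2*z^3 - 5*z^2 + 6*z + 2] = -6*z^2 - 10*z + 6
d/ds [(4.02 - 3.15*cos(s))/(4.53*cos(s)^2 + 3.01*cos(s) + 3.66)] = (-14.2695*cos(s)^2 + 36.4212*cos(s) + 23.6292)*sin(s)/(20.5209*cos(s)^4 + 27.2706*cos(s)^3 + 42.2197*cos(s)^2 + 22.0332*cos(s) + 13.3956)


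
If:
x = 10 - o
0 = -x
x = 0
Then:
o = 10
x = 0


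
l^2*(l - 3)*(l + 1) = l^4 - 2*l^3 - 3*l^2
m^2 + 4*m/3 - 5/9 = (m - 1/3)*(m + 5/3)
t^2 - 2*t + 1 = (t - 1)^2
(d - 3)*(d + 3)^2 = d^3 + 3*d^2 - 9*d - 27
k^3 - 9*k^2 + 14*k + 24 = (k - 6)*(k - 4)*(k + 1)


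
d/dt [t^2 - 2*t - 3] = 2*t - 2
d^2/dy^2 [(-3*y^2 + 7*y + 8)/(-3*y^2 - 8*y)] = 2*(-135*y^3 - 216*y^2 - 576*y - 512)/(y^3*(27*y^3 + 216*y^2 + 576*y + 512))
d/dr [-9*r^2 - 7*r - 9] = -18*r - 7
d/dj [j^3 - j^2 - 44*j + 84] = 3*j^2 - 2*j - 44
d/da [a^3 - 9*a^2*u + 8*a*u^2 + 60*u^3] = 3*a^2 - 18*a*u + 8*u^2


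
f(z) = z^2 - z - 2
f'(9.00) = 17.00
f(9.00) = 70.00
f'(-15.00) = -31.00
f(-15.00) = 238.00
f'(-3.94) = -8.88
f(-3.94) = 17.46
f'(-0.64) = -2.28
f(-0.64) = -0.95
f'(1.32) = 1.64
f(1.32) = -1.58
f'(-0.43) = -1.86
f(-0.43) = -1.39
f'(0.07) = -0.86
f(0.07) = -2.07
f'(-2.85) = -6.70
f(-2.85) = 8.97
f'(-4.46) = -9.92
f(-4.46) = 22.35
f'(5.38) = 9.76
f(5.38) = 21.56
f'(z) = 2*z - 1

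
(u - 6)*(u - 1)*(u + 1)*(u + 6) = u^4 - 37*u^2 + 36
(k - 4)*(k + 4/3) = k^2 - 8*k/3 - 16/3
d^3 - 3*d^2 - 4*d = d*(d - 4)*(d + 1)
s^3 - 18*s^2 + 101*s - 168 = (s - 8)*(s - 7)*(s - 3)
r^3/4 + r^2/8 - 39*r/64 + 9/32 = (r/4 + 1/2)*(r - 3/4)^2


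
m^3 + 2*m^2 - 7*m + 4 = (m - 1)^2*(m + 4)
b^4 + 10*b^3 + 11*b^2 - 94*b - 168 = (b - 3)*(b + 2)*(b + 4)*(b + 7)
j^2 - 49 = (j - 7)*(j + 7)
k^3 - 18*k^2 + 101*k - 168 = (k - 8)*(k - 7)*(k - 3)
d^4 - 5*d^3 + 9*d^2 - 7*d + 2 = (d - 2)*(d - 1)^3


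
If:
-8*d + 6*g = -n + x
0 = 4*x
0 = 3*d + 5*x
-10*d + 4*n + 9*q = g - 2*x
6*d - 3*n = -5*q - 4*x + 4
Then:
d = 0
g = 36/287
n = -216/287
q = 100/287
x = 0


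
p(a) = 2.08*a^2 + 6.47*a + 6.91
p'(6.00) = 31.43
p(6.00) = 120.61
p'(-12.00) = -43.45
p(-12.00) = 228.79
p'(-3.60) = -8.51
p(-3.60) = 10.57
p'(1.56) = 12.96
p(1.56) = 22.07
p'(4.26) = 24.19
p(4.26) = 72.22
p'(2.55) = 17.08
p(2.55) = 36.93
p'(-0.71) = 3.52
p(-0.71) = 3.36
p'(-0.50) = 4.39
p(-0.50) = 4.20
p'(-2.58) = -4.26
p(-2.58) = 4.06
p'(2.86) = 18.37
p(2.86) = 42.43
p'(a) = 4.16*a + 6.47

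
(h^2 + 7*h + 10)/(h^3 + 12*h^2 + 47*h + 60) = (h + 2)/(h^2 + 7*h + 12)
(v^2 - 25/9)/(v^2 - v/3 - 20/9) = (3*v + 5)/(3*v + 4)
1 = 1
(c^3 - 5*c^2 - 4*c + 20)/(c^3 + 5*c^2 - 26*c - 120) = (c^2 - 4)/(c^2 + 10*c + 24)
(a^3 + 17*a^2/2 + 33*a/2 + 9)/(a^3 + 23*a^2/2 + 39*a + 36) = (a + 1)/(a + 4)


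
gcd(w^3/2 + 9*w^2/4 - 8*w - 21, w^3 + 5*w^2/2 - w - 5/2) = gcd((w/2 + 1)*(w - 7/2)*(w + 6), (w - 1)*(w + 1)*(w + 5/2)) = 1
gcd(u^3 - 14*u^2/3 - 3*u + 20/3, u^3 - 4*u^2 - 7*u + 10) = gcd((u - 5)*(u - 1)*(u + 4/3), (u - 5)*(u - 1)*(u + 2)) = u^2 - 6*u + 5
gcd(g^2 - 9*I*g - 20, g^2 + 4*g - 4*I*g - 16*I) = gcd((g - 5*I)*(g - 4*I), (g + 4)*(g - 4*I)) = g - 4*I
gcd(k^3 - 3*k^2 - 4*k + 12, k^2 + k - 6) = k - 2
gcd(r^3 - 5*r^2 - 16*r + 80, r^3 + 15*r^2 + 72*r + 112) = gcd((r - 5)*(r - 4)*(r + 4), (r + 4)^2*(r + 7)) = r + 4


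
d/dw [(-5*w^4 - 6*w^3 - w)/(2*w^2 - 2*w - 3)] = (-20*w^5 + 18*w^4 + 84*w^3 + 56*w^2 + 3)/(4*w^4 - 8*w^3 - 8*w^2 + 12*w + 9)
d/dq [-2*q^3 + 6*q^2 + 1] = 6*q*(2 - q)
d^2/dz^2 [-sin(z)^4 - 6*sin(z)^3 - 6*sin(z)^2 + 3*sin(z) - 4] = 16*sin(z)^4 + 54*sin(z)^3 + 12*sin(z)^2 - 39*sin(z) - 12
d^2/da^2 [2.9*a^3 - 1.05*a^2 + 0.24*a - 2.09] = 17.4*a - 2.1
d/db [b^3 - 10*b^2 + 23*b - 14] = 3*b^2 - 20*b + 23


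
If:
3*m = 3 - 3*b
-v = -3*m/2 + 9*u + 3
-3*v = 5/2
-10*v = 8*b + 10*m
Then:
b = 5/6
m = 1/6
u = -23/108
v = -5/6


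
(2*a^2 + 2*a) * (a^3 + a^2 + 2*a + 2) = 2*a^5 + 4*a^4 + 6*a^3 + 8*a^2 + 4*a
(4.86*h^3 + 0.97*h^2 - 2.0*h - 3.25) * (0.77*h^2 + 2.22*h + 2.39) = 3.7422*h^5 + 11.5361*h^4 + 12.2288*h^3 - 4.6242*h^2 - 11.995*h - 7.7675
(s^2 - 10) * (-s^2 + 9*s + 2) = -s^4 + 9*s^3 + 12*s^2 - 90*s - 20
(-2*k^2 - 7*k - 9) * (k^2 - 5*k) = -2*k^4 + 3*k^3 + 26*k^2 + 45*k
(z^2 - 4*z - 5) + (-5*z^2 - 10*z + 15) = -4*z^2 - 14*z + 10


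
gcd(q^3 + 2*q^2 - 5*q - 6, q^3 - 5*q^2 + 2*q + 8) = q^2 - q - 2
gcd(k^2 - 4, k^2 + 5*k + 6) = k + 2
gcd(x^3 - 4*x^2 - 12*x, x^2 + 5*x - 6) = 1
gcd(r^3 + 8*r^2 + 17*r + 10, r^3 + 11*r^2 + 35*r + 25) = r^2 + 6*r + 5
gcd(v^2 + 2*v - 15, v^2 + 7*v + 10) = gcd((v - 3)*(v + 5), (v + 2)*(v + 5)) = v + 5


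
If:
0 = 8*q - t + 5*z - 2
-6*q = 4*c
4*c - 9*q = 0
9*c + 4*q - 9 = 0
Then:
No Solution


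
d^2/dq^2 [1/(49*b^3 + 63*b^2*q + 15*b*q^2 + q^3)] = 6*(-(5*b + q)*(49*b^3 + 63*b^2*q + 15*b*q^2 + q^3) + 3*(21*b^2 + 10*b*q + q^2)^2)/(49*b^3 + 63*b^2*q + 15*b*q^2 + q^3)^3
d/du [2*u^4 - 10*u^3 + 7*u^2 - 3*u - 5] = 8*u^3 - 30*u^2 + 14*u - 3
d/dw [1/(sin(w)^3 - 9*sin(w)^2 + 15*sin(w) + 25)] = 3*(1 - sin(w))*cos(w)/((sin(w) - 5)^3*(sin(w) + 1)^2)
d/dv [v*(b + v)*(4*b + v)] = 4*b^2 + 10*b*v + 3*v^2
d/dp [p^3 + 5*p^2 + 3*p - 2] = 3*p^2 + 10*p + 3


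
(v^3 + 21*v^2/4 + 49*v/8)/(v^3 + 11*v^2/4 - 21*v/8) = (4*v + 7)/(4*v - 3)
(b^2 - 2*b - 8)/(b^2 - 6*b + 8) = (b + 2)/(b - 2)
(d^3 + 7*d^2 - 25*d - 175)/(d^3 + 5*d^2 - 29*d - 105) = (d + 5)/(d + 3)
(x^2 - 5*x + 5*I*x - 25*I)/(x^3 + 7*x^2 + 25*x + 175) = (x - 5)/(x^2 + x*(7 - 5*I) - 35*I)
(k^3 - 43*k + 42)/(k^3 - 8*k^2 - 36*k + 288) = (k^2 + 6*k - 7)/(k^2 - 2*k - 48)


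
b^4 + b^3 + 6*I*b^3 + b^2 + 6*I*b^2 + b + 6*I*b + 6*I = (b + 1)*(b - I)*(b + I)*(b + 6*I)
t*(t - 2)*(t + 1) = t^3 - t^2 - 2*t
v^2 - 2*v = v*(v - 2)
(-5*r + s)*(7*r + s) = -35*r^2 + 2*r*s + s^2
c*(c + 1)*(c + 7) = c^3 + 8*c^2 + 7*c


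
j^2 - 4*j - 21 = (j - 7)*(j + 3)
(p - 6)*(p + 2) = p^2 - 4*p - 12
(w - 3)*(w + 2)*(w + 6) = w^3 + 5*w^2 - 12*w - 36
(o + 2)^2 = o^2 + 4*o + 4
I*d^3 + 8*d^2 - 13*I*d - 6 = (d - 6*I)*(d - I)*(I*d + 1)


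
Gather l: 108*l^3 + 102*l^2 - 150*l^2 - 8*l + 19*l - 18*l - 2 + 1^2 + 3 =108*l^3 - 48*l^2 - 7*l + 2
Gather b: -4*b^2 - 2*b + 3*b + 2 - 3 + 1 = -4*b^2 + b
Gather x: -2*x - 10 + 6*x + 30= 4*x + 20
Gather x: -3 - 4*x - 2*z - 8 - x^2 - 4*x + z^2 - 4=-x^2 - 8*x + z^2 - 2*z - 15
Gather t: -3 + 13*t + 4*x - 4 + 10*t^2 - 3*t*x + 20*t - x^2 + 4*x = 10*t^2 + t*(33 - 3*x) - x^2 + 8*x - 7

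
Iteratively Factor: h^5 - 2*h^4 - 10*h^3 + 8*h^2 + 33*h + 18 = (h + 1)*(h^4 - 3*h^3 - 7*h^2 + 15*h + 18) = (h - 3)*(h + 1)*(h^3 - 7*h - 6) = (h - 3)*(h + 1)^2*(h^2 - h - 6) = (h - 3)*(h + 1)^2*(h + 2)*(h - 3)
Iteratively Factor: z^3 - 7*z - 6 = (z - 3)*(z^2 + 3*z + 2) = (z - 3)*(z + 1)*(z + 2)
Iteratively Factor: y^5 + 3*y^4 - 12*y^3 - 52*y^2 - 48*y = (y + 3)*(y^4 - 12*y^2 - 16*y) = (y - 4)*(y + 3)*(y^3 + 4*y^2 + 4*y) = (y - 4)*(y + 2)*(y + 3)*(y^2 + 2*y) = (y - 4)*(y + 2)^2*(y + 3)*(y)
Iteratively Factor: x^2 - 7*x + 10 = (x - 2)*(x - 5)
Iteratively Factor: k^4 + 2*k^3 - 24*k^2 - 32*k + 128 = (k + 4)*(k^3 - 2*k^2 - 16*k + 32) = (k - 4)*(k + 4)*(k^2 + 2*k - 8) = (k - 4)*(k + 4)^2*(k - 2)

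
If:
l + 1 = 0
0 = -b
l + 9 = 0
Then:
No Solution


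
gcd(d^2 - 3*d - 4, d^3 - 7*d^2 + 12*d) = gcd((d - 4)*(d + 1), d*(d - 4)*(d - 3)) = d - 4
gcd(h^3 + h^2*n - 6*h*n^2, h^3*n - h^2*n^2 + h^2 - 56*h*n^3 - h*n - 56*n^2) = 1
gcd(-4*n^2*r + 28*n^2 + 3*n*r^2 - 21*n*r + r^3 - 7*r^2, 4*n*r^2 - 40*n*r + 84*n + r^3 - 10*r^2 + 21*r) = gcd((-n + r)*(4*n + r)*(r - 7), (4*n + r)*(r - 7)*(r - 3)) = 4*n*r - 28*n + r^2 - 7*r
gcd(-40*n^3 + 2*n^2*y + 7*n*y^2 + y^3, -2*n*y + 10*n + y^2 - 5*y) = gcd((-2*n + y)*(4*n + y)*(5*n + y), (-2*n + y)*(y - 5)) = -2*n + y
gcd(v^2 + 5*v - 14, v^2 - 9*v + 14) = v - 2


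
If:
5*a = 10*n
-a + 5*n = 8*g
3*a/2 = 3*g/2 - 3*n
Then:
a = 0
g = 0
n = 0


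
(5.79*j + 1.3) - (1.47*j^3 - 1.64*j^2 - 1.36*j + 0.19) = -1.47*j^3 + 1.64*j^2 + 7.15*j + 1.11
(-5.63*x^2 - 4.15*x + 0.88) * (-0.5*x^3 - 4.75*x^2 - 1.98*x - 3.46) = 2.815*x^5 + 28.8175*x^4 + 30.4199*x^3 + 23.5168*x^2 + 12.6166*x - 3.0448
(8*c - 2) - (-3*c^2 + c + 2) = 3*c^2 + 7*c - 4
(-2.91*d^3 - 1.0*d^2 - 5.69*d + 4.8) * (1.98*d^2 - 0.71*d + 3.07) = -5.7618*d^5 + 0.0861000000000001*d^4 - 19.4899*d^3 + 10.4739*d^2 - 20.8763*d + 14.736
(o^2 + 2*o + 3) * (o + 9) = o^3 + 11*o^2 + 21*o + 27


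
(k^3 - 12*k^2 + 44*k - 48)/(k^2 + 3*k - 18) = (k^3 - 12*k^2 + 44*k - 48)/(k^2 + 3*k - 18)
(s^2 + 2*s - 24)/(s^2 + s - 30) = (s - 4)/(s - 5)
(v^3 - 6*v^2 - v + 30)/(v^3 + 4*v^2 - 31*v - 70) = (v - 3)/(v + 7)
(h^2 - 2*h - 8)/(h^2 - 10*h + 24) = (h + 2)/(h - 6)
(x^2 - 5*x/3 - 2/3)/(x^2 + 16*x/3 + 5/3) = (x - 2)/(x + 5)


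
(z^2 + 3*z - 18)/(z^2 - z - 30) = (-z^2 - 3*z + 18)/(-z^2 + z + 30)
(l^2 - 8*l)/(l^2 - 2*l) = (l - 8)/(l - 2)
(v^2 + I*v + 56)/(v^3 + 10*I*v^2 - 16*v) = (v - 7*I)/(v*(v + 2*I))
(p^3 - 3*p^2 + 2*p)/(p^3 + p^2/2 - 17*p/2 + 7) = 2*p/(2*p + 7)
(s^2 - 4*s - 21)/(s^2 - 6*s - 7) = (s + 3)/(s + 1)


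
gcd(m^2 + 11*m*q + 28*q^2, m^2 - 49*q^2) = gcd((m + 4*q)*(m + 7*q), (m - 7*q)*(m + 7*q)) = m + 7*q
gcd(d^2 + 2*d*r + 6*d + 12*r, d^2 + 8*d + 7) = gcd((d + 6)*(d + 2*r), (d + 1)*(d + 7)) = 1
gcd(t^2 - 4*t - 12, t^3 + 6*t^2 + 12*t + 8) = t + 2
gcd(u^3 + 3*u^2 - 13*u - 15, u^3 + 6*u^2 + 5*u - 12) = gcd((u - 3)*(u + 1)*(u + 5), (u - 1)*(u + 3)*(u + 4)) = 1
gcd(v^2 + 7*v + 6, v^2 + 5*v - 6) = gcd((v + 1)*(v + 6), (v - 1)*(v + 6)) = v + 6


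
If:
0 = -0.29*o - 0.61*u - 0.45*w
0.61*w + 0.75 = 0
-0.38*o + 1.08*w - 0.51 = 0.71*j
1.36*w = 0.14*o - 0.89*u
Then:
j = -1.77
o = -1.54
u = 1.64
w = -1.23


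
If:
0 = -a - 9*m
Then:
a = -9*m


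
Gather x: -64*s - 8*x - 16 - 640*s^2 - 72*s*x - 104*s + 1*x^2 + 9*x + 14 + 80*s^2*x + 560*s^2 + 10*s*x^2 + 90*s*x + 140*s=-80*s^2 - 28*s + x^2*(10*s + 1) + x*(80*s^2 + 18*s + 1) - 2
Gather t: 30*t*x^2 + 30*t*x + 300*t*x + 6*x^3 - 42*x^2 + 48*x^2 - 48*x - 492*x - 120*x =t*(30*x^2 + 330*x) + 6*x^3 + 6*x^2 - 660*x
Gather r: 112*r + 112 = 112*r + 112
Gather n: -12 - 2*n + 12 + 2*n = 0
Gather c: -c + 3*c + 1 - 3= 2*c - 2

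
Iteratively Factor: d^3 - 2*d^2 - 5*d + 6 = (d - 1)*(d^2 - d - 6) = (d - 1)*(d + 2)*(d - 3)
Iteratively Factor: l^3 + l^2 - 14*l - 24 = (l + 2)*(l^2 - l - 12) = (l + 2)*(l + 3)*(l - 4)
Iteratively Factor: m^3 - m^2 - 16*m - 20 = (m + 2)*(m^2 - 3*m - 10) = (m - 5)*(m + 2)*(m + 2)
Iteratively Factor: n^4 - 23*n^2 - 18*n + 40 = (n - 5)*(n^3 + 5*n^2 + 2*n - 8) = (n - 5)*(n + 4)*(n^2 + n - 2) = (n - 5)*(n - 1)*(n + 4)*(n + 2)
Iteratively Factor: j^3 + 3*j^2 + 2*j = (j)*(j^2 + 3*j + 2) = j*(j + 2)*(j + 1)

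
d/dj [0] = 0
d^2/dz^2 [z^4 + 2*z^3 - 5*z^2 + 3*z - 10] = 12*z^2 + 12*z - 10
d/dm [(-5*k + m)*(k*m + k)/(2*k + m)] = k*((2*k + m)*(-5*k + 2*m + 1) + (5*k - m)*(m + 1))/(2*k + m)^2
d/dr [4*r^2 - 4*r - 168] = 8*r - 4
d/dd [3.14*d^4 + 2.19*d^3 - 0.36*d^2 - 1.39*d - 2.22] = 12.56*d^3 + 6.57*d^2 - 0.72*d - 1.39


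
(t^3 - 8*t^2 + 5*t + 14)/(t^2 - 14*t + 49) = (t^2 - t - 2)/(t - 7)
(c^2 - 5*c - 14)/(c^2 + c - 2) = (c - 7)/(c - 1)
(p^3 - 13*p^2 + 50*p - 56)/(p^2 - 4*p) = p - 9 + 14/p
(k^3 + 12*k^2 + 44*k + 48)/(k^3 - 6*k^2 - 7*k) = (k^3 + 12*k^2 + 44*k + 48)/(k*(k^2 - 6*k - 7))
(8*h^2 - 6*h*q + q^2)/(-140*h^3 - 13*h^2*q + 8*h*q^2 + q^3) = (-2*h + q)/(35*h^2 + 12*h*q + q^2)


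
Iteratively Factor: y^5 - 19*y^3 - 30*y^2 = (y + 3)*(y^4 - 3*y^3 - 10*y^2) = (y + 2)*(y + 3)*(y^3 - 5*y^2) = y*(y + 2)*(y + 3)*(y^2 - 5*y) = y^2*(y + 2)*(y + 3)*(y - 5)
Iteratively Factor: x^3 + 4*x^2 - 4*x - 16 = (x - 2)*(x^2 + 6*x + 8) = (x - 2)*(x + 4)*(x + 2)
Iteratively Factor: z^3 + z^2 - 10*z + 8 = (z - 1)*(z^2 + 2*z - 8) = (z - 1)*(z + 4)*(z - 2)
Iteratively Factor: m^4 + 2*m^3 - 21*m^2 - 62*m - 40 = (m - 5)*(m^3 + 7*m^2 + 14*m + 8) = (m - 5)*(m + 1)*(m^2 + 6*m + 8) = (m - 5)*(m + 1)*(m + 4)*(m + 2)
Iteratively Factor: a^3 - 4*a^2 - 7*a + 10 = (a + 2)*(a^2 - 6*a + 5) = (a - 1)*(a + 2)*(a - 5)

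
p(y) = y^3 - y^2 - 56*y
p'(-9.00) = 205.00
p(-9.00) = -306.00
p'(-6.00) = 64.00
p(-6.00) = 84.00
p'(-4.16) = 4.24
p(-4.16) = 143.66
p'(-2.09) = -38.72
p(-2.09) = 103.54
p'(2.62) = -40.65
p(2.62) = -135.60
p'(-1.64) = -44.65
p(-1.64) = 84.74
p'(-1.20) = -49.28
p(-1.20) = 64.03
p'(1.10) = -54.57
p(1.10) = -61.48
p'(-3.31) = -16.51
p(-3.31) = 138.14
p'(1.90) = -48.97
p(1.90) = -103.15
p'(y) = 3*y^2 - 2*y - 56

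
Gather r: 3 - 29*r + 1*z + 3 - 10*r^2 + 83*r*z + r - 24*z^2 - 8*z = -10*r^2 + r*(83*z - 28) - 24*z^2 - 7*z + 6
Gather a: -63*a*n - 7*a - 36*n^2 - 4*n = a*(-63*n - 7) - 36*n^2 - 4*n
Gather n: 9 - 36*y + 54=63 - 36*y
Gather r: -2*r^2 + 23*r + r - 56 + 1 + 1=-2*r^2 + 24*r - 54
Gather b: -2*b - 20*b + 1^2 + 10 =11 - 22*b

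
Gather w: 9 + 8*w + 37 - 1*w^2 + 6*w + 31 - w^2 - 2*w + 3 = -2*w^2 + 12*w + 80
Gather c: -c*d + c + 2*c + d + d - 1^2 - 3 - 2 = c*(3 - d) + 2*d - 6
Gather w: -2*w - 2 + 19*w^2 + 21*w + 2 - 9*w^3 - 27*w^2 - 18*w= -9*w^3 - 8*w^2 + w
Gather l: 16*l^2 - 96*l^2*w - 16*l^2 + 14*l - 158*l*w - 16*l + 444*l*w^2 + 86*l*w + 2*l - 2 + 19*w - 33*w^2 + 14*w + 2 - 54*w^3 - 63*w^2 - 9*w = -96*l^2*w + l*(444*w^2 - 72*w) - 54*w^3 - 96*w^2 + 24*w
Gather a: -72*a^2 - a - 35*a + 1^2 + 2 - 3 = -72*a^2 - 36*a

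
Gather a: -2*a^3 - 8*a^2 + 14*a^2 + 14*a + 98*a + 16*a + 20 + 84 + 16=-2*a^3 + 6*a^2 + 128*a + 120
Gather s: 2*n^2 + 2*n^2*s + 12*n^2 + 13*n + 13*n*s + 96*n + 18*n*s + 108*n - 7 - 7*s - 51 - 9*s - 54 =14*n^2 + 217*n + s*(2*n^2 + 31*n - 16) - 112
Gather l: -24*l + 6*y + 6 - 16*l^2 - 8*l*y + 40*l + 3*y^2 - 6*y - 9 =-16*l^2 + l*(16 - 8*y) + 3*y^2 - 3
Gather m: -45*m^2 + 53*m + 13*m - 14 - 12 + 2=-45*m^2 + 66*m - 24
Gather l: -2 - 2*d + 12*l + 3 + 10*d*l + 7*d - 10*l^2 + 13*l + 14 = 5*d - 10*l^2 + l*(10*d + 25) + 15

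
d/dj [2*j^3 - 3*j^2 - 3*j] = 6*j^2 - 6*j - 3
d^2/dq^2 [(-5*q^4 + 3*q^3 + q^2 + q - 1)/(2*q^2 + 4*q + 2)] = (-5*q^4 - 20*q^3 - 30*q^2 + 8*q - 4)/(q^4 + 4*q^3 + 6*q^2 + 4*q + 1)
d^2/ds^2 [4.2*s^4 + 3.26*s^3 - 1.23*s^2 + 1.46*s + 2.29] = 50.4*s^2 + 19.56*s - 2.46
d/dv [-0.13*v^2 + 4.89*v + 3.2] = 4.89 - 0.26*v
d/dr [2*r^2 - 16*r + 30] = 4*r - 16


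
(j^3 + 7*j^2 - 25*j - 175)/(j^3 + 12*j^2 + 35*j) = (j - 5)/j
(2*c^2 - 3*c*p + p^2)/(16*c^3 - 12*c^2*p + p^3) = (-c + p)/(-8*c^2 + 2*c*p + p^2)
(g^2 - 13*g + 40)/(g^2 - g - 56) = (g - 5)/(g + 7)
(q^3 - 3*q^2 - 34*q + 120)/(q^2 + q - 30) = q - 4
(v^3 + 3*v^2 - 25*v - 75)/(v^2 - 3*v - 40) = (v^2 - 2*v - 15)/(v - 8)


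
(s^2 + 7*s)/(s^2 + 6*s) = (s + 7)/(s + 6)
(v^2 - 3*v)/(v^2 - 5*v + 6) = v/(v - 2)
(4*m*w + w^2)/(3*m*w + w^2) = (4*m + w)/(3*m + w)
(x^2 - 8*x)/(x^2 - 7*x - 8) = x/(x + 1)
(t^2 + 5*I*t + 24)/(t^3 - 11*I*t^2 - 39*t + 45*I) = (t + 8*I)/(t^2 - 8*I*t - 15)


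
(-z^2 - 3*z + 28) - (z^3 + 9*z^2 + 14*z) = -z^3 - 10*z^2 - 17*z + 28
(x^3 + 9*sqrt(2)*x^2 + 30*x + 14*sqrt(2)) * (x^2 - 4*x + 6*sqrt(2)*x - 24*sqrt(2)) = x^5 - 4*x^4 + 15*sqrt(2)*x^4 - 60*sqrt(2)*x^3 + 138*x^3 - 552*x^2 + 194*sqrt(2)*x^2 - 776*sqrt(2)*x + 168*x - 672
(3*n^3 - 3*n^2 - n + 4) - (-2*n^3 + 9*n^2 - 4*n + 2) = 5*n^3 - 12*n^2 + 3*n + 2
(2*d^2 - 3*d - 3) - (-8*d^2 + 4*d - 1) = 10*d^2 - 7*d - 2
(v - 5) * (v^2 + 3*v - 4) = v^3 - 2*v^2 - 19*v + 20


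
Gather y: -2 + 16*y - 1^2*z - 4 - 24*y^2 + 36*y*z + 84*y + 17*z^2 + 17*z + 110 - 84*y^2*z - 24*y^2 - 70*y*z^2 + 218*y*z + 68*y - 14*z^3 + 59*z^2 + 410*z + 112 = y^2*(-84*z - 48) + y*(-70*z^2 + 254*z + 168) - 14*z^3 + 76*z^2 + 426*z + 216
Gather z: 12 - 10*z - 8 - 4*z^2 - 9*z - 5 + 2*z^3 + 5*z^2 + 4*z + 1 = 2*z^3 + z^2 - 15*z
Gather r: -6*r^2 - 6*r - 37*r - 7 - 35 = -6*r^2 - 43*r - 42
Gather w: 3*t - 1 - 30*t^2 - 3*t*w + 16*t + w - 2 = -30*t^2 + 19*t + w*(1 - 3*t) - 3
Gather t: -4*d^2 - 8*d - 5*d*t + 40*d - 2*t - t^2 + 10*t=-4*d^2 + 32*d - t^2 + t*(8 - 5*d)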